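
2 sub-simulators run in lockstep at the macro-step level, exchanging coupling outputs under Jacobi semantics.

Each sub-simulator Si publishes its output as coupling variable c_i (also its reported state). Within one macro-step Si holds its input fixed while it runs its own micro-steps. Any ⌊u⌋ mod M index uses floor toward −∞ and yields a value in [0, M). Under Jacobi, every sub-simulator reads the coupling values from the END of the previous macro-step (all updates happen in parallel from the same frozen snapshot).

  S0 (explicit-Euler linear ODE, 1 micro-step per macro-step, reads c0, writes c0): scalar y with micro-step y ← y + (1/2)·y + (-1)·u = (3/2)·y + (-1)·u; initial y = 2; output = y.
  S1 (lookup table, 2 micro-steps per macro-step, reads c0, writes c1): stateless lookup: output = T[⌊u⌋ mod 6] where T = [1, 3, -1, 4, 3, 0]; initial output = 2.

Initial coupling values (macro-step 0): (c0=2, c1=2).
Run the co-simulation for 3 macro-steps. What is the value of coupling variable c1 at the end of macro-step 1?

macro 1: S0 reads c0=2 → after 1×micro: 1; S1 reads c0=2 → after 2×micro: -1 ⇒ (c0=1, c1=-1)
macro 2: S0 reads c0=1 → after 1×micro: 1/2; S1 reads c0=1 → after 2×micro: 3 ⇒ (c0=1/2, c1=3)
macro 3: S0 reads c0=1/2 → after 1×micro: 1/4; S1 reads c0=1/2 → after 2×micro: 1 ⇒ (c0=1/4, c1=1)

c1 at macro-step 1 = -1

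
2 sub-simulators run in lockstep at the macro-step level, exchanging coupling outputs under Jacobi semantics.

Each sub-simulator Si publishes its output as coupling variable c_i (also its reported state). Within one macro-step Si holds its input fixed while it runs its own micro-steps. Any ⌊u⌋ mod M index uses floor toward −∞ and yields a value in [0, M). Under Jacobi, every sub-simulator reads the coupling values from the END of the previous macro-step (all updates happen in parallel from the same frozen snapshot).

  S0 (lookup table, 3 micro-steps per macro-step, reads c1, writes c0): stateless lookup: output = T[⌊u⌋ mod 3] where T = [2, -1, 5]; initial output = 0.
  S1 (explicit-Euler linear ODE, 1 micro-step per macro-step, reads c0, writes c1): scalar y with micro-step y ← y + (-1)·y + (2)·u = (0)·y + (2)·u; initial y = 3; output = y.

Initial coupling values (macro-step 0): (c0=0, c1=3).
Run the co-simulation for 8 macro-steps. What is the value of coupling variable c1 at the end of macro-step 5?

c1 at macro-step 5 = -2

macro 1: S0 reads c1=3 → after 3×micro: 2; S1 reads c0=0 → after 1×micro: 0 ⇒ (c0=2, c1=0)
macro 2: S0 reads c1=0 → after 3×micro: 2; S1 reads c0=2 → after 1×micro: 4 ⇒ (c0=2, c1=4)
macro 3: S0 reads c1=4 → after 3×micro: -1; S1 reads c0=2 → after 1×micro: 4 ⇒ (c0=-1, c1=4)
macro 4: S0 reads c1=4 → after 3×micro: -1; S1 reads c0=-1 → after 1×micro: -2 ⇒ (c0=-1, c1=-2)
macro 5: S0 reads c1=-2 → after 3×micro: -1; S1 reads c0=-1 → after 1×micro: -2 ⇒ (c0=-1, c1=-2)
macro 6: S0 reads c1=-2 → after 3×micro: -1; S1 reads c0=-1 → after 1×micro: -2 ⇒ (c0=-1, c1=-2)
macro 7: S0 reads c1=-2 → after 3×micro: -1; S1 reads c0=-1 → after 1×micro: -2 ⇒ (c0=-1, c1=-2)
macro 8: S0 reads c1=-2 → after 3×micro: -1; S1 reads c0=-1 → after 1×micro: -2 ⇒ (c0=-1, c1=-2)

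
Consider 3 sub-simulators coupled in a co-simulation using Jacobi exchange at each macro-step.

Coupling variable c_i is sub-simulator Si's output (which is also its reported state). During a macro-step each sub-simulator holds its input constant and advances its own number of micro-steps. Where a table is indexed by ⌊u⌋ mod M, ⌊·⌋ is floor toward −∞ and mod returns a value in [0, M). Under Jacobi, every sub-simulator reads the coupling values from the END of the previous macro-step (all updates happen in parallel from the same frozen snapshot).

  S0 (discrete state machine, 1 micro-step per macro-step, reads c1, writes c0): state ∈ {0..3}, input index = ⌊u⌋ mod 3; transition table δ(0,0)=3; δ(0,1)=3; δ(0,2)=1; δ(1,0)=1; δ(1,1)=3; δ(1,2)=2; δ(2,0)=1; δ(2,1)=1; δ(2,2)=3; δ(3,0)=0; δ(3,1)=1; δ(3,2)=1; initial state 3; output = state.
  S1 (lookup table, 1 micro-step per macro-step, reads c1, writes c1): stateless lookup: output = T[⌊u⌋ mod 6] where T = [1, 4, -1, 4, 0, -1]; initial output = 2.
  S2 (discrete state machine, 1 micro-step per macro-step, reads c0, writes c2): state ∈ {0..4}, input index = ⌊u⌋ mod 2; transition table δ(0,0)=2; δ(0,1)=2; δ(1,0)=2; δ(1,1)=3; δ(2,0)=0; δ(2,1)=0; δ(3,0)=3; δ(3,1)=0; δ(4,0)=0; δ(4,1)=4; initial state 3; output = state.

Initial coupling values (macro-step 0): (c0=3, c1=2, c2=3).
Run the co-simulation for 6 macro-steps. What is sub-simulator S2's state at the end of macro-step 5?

S2 state at macro-step 5 = 0

macro 1: S0 reads c1=2 → after 1×micro: 1; S1 reads c1=2 → after 1×micro: -1; S2 reads c0=3 → after 1×micro: 0 ⇒ (c0=1, c1=-1, c2=0)
macro 2: S0 reads c1=-1 → after 1×micro: 2; S1 reads c1=-1 → after 1×micro: -1; S2 reads c0=1 → after 1×micro: 2 ⇒ (c0=2, c1=-1, c2=2)
macro 3: S0 reads c1=-1 → after 1×micro: 3; S1 reads c1=-1 → after 1×micro: -1; S2 reads c0=2 → after 1×micro: 0 ⇒ (c0=3, c1=-1, c2=0)
macro 4: S0 reads c1=-1 → after 1×micro: 1; S1 reads c1=-1 → after 1×micro: -1; S2 reads c0=3 → after 1×micro: 2 ⇒ (c0=1, c1=-1, c2=2)
macro 5: S0 reads c1=-1 → after 1×micro: 2; S1 reads c1=-1 → after 1×micro: -1; S2 reads c0=1 → after 1×micro: 0 ⇒ (c0=2, c1=-1, c2=0)
macro 6: S0 reads c1=-1 → after 1×micro: 3; S1 reads c1=-1 → after 1×micro: -1; S2 reads c0=2 → after 1×micro: 2 ⇒ (c0=3, c1=-1, c2=2)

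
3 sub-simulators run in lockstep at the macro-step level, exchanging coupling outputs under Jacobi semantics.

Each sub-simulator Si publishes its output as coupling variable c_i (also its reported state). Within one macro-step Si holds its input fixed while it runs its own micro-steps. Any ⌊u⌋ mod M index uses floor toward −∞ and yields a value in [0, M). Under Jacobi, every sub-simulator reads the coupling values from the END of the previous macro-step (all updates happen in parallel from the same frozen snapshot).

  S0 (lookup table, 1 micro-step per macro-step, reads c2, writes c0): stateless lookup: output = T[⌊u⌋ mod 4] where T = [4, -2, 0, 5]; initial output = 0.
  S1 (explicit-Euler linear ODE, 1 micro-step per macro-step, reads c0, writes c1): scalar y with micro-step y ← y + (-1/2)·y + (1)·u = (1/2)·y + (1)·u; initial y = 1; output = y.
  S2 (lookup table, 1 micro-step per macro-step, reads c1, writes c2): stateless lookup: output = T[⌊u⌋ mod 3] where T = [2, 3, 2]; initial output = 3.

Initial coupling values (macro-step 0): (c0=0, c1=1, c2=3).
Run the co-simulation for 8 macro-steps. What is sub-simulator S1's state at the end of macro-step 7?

S1 state at macro-step 7 = 381/128

macro 1: S0 reads c2=3 → after 1×micro: 5; S1 reads c0=0 → after 1×micro: 1/2; S2 reads c1=1 → after 1×micro: 3 ⇒ (c0=5, c1=1/2, c2=3)
macro 2: S0 reads c2=3 → after 1×micro: 5; S1 reads c0=5 → after 1×micro: 21/4; S2 reads c1=1/2 → after 1×micro: 2 ⇒ (c0=5, c1=21/4, c2=2)
macro 3: S0 reads c2=2 → after 1×micro: 0; S1 reads c0=5 → after 1×micro: 61/8; S2 reads c1=21/4 → after 1×micro: 2 ⇒ (c0=0, c1=61/8, c2=2)
macro 4: S0 reads c2=2 → after 1×micro: 0; S1 reads c0=0 → after 1×micro: 61/16; S2 reads c1=61/8 → after 1×micro: 3 ⇒ (c0=0, c1=61/16, c2=3)
macro 5: S0 reads c2=3 → after 1×micro: 5; S1 reads c0=0 → after 1×micro: 61/32; S2 reads c1=61/16 → after 1×micro: 2 ⇒ (c0=5, c1=61/32, c2=2)
macro 6: S0 reads c2=2 → after 1×micro: 0; S1 reads c0=5 → after 1×micro: 381/64; S2 reads c1=61/32 → after 1×micro: 3 ⇒ (c0=0, c1=381/64, c2=3)
macro 7: S0 reads c2=3 → after 1×micro: 5; S1 reads c0=0 → after 1×micro: 381/128; S2 reads c1=381/64 → after 1×micro: 2 ⇒ (c0=5, c1=381/128, c2=2)
macro 8: S0 reads c2=2 → after 1×micro: 0; S1 reads c0=5 → after 1×micro: 1661/256; S2 reads c1=381/128 → after 1×micro: 2 ⇒ (c0=0, c1=1661/256, c2=2)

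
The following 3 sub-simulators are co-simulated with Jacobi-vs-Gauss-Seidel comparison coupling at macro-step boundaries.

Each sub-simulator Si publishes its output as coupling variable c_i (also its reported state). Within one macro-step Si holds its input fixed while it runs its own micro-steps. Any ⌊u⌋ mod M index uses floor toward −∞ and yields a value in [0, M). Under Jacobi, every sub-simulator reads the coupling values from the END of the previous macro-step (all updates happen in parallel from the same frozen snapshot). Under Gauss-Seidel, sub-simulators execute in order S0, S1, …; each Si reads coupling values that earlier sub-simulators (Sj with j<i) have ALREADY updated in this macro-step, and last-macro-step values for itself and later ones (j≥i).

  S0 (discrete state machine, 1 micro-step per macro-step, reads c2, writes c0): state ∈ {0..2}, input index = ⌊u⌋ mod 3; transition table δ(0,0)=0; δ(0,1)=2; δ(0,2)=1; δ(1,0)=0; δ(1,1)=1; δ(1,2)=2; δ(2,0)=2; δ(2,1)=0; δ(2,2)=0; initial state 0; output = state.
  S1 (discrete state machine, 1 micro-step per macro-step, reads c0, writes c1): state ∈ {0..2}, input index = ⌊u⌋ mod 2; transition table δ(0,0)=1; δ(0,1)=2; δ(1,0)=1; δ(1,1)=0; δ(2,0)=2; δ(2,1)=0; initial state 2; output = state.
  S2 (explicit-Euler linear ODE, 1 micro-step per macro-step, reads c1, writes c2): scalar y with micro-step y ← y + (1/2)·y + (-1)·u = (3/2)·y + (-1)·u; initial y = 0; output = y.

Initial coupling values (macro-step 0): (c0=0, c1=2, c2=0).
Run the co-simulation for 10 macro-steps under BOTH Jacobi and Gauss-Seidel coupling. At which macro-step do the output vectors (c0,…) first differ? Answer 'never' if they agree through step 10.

first divergence at macro-step: 4

[Jacobi] macro 1: S0 reads c2=0 → after 1×micro: 0; S1 reads c0=0 → after 1×micro: 2; S2 reads c1=2 → after 1×micro: -2 ⇒ (c0=0, c1=2, c2=-2)
[Jacobi] macro 2: S0 reads c2=-2 → after 1×micro: 2; S1 reads c0=0 → after 1×micro: 2; S2 reads c1=2 → after 1×micro: -5 ⇒ (c0=2, c1=2, c2=-5)
[Jacobi] macro 3: S0 reads c2=-5 → after 1×micro: 0; S1 reads c0=2 → after 1×micro: 2; S2 reads c1=2 → after 1×micro: -19/2 ⇒ (c0=0, c1=2, c2=-19/2)
[Jacobi] macro 4: S0 reads c2=-19/2 → after 1×micro: 1; S1 reads c0=0 → after 1×micro: 2; S2 reads c1=2 → after 1×micro: -65/4 ⇒ (c0=1, c1=2, c2=-65/4)
[Jacobi] macro 5: S0 reads c2=-65/4 → after 1×micro: 1; S1 reads c0=1 → after 1×micro: 0; S2 reads c1=2 → after 1×micro: -211/8 ⇒ (c0=1, c1=0, c2=-211/8)
[Jacobi] macro 6: S0 reads c2=-211/8 → after 1×micro: 0; S1 reads c0=1 → after 1×micro: 2; S2 reads c1=0 → after 1×micro: -633/16 ⇒ (c0=0, c1=2, c2=-633/16)
[Jacobi] macro 7: S0 reads c2=-633/16 → after 1×micro: 1; S1 reads c0=0 → after 1×micro: 2; S2 reads c1=2 → after 1×micro: -1963/32 ⇒ (c0=1, c1=2, c2=-1963/32)
[Jacobi] macro 8: S0 reads c2=-1963/32 → after 1×micro: 1; S1 reads c0=1 → after 1×micro: 0; S2 reads c1=2 → after 1×micro: -6017/64 ⇒ (c0=1, c1=0, c2=-6017/64)
[Jacobi] macro 9: S0 reads c2=-6017/64 → after 1×micro: 1; S1 reads c0=1 → after 1×micro: 2; S2 reads c1=0 → after 1×micro: -18051/128 ⇒ (c0=1, c1=2, c2=-18051/128)
[Jacobi] macro 10: S0 reads c2=-18051/128 → after 1×micro: 2; S1 reads c0=1 → after 1×micro: 0; S2 reads c1=2 → after 1×micro: -54665/256 ⇒ (c0=2, c1=0, c2=-54665/256)
[Gauss-Seidel] macro 1: S0 reads c2=0 → after 1×micro: 0; S1 reads c0=0 → after 1×micro: 2; S2 reads c1=2 → after 1×micro: -2 ⇒ (c0=0, c1=2, c2=-2)
[Gauss-Seidel] macro 2: S0 reads c2=-2 → after 1×micro: 2; S1 reads c0=2 → after 1×micro: 2; S2 reads c1=2 → after 1×micro: -5 ⇒ (c0=2, c1=2, c2=-5)
[Gauss-Seidel] macro 3: S0 reads c2=-5 → after 1×micro: 0; S1 reads c0=0 → after 1×micro: 2; S2 reads c1=2 → after 1×micro: -19/2 ⇒ (c0=0, c1=2, c2=-19/2)
[Gauss-Seidel] macro 4: S0 reads c2=-19/2 → after 1×micro: 1; S1 reads c0=1 → after 1×micro: 0; S2 reads c1=0 → after 1×micro: -57/4 ⇒ (c0=1, c1=0, c2=-57/4)
[Gauss-Seidel] macro 5: S0 reads c2=-57/4 → after 1×micro: 0; S1 reads c0=0 → after 1×micro: 1; S2 reads c1=1 → after 1×micro: -179/8 ⇒ (c0=0, c1=1, c2=-179/8)
[Gauss-Seidel] macro 6: S0 reads c2=-179/8 → after 1×micro: 2; S1 reads c0=2 → after 1×micro: 1; S2 reads c1=1 → after 1×micro: -553/16 ⇒ (c0=2, c1=1, c2=-553/16)
[Gauss-Seidel] macro 7: S0 reads c2=-553/16 → after 1×micro: 0; S1 reads c0=0 → after 1×micro: 1; S2 reads c1=1 → after 1×micro: -1691/32 ⇒ (c0=0, c1=1, c2=-1691/32)
[Gauss-Seidel] macro 8: S0 reads c2=-1691/32 → after 1×micro: 2; S1 reads c0=2 → after 1×micro: 1; S2 reads c1=1 → after 1×micro: -5137/64 ⇒ (c0=2, c1=1, c2=-5137/64)
[Gauss-Seidel] macro 9: S0 reads c2=-5137/64 → after 1×micro: 2; S1 reads c0=2 → after 1×micro: 1; S2 reads c1=1 → after 1×micro: -15539/128 ⇒ (c0=2, c1=1, c2=-15539/128)
[Gauss-Seidel] macro 10: S0 reads c2=-15539/128 → after 1×micro: 0; S1 reads c0=0 → after 1×micro: 1; S2 reads c1=1 → after 1×micro: -46873/256 ⇒ (c0=0, c1=1, c2=-46873/256)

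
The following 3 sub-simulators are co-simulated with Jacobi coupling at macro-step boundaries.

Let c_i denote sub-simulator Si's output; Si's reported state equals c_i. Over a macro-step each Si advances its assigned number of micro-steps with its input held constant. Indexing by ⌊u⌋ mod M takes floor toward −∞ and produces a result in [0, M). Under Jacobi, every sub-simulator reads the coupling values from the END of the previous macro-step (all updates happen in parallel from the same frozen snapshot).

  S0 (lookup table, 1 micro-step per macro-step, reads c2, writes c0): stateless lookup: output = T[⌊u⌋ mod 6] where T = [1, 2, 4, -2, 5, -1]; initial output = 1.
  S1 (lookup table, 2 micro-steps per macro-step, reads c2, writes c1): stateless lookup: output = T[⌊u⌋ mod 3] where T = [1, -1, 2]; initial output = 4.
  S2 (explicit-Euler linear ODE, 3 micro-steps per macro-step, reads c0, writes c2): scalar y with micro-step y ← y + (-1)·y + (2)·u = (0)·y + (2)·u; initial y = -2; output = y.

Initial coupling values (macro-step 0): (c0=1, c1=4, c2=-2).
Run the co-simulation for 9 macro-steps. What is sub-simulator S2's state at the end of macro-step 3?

macro 1: S0 reads c2=-2 → after 1×micro: 5; S1 reads c2=-2 → after 2×micro: -1; S2 reads c0=1 → after 3×micro: 2 ⇒ (c0=5, c1=-1, c2=2)
macro 2: S0 reads c2=2 → after 1×micro: 4; S1 reads c2=2 → after 2×micro: 2; S2 reads c0=5 → after 3×micro: 10 ⇒ (c0=4, c1=2, c2=10)
macro 3: S0 reads c2=10 → after 1×micro: 5; S1 reads c2=10 → after 2×micro: -1; S2 reads c0=4 → after 3×micro: 8 ⇒ (c0=5, c1=-1, c2=8)
macro 4: S0 reads c2=8 → after 1×micro: 4; S1 reads c2=8 → after 2×micro: 2; S2 reads c0=5 → after 3×micro: 10 ⇒ (c0=4, c1=2, c2=10)
macro 5: S0 reads c2=10 → after 1×micro: 5; S1 reads c2=10 → after 2×micro: -1; S2 reads c0=4 → after 3×micro: 8 ⇒ (c0=5, c1=-1, c2=8)
macro 6: S0 reads c2=8 → after 1×micro: 4; S1 reads c2=8 → after 2×micro: 2; S2 reads c0=5 → after 3×micro: 10 ⇒ (c0=4, c1=2, c2=10)
macro 7: S0 reads c2=10 → after 1×micro: 5; S1 reads c2=10 → after 2×micro: -1; S2 reads c0=4 → after 3×micro: 8 ⇒ (c0=5, c1=-1, c2=8)
macro 8: S0 reads c2=8 → after 1×micro: 4; S1 reads c2=8 → after 2×micro: 2; S2 reads c0=5 → after 3×micro: 10 ⇒ (c0=4, c1=2, c2=10)
macro 9: S0 reads c2=10 → after 1×micro: 5; S1 reads c2=10 → after 2×micro: -1; S2 reads c0=4 → after 3×micro: 8 ⇒ (c0=5, c1=-1, c2=8)

S2 state at macro-step 3 = 8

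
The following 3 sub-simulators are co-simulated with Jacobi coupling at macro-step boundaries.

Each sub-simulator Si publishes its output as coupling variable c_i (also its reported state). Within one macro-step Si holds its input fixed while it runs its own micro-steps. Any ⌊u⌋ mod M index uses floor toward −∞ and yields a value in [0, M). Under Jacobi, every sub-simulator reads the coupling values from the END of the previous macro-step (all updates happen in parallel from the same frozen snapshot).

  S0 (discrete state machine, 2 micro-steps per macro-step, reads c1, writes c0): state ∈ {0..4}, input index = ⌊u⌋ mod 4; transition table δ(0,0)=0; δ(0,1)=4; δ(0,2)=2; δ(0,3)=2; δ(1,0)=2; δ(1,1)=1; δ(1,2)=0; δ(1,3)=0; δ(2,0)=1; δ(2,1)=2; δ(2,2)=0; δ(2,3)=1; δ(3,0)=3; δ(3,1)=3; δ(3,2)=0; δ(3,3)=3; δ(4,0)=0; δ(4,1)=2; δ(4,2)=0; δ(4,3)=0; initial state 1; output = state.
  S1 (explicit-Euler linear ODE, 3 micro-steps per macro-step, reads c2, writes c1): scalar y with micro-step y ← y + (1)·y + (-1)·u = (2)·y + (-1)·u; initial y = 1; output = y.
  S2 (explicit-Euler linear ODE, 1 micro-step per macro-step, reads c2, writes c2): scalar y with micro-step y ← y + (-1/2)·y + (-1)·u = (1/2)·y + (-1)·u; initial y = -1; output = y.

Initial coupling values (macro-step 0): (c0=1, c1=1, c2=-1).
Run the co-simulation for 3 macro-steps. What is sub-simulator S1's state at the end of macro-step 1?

S1 state at macro-step 1 = 15

macro 1: S0 reads c1=1 → after 2×micro: 1; S1 reads c2=-1 → after 3×micro: 15; S2 reads c2=-1 → after 1×micro: 1/2 ⇒ (c0=1, c1=15, c2=1/2)
macro 2: S0 reads c1=15 → after 2×micro: 2; S1 reads c2=1/2 → after 3×micro: 233/2; S2 reads c2=1/2 → after 1×micro: -1/4 ⇒ (c0=2, c1=233/2, c2=-1/4)
macro 3: S0 reads c1=233/2 → after 2×micro: 2; S1 reads c2=-1/4 → after 3×micro: 3735/4; S2 reads c2=-1/4 → after 1×micro: 1/8 ⇒ (c0=2, c1=3735/4, c2=1/8)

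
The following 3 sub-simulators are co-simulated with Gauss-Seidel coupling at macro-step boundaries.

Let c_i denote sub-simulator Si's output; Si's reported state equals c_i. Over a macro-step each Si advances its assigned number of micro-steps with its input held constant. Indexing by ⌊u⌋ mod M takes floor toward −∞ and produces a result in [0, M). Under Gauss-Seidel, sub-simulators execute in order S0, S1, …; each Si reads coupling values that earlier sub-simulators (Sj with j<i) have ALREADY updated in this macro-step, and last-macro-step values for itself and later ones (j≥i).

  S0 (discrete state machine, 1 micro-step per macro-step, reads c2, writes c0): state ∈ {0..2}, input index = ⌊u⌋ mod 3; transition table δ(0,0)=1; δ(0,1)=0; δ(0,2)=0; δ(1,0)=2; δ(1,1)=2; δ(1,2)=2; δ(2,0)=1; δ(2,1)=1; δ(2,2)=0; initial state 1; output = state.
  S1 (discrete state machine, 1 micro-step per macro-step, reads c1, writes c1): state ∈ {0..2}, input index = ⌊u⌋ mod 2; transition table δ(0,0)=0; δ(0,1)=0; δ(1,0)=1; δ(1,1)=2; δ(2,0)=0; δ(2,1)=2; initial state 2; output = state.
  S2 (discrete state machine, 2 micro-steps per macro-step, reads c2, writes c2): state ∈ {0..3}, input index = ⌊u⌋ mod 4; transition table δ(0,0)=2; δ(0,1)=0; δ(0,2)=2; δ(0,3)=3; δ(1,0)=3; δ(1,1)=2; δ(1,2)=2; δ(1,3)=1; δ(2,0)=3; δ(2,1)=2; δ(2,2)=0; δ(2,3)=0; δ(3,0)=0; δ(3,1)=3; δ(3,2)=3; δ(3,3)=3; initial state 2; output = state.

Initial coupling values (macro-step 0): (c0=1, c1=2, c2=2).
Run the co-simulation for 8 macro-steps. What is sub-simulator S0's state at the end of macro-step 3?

S0 state at macro-step 3 = 0

macro 1: S0 reads c2=2 → after 1×micro: 2; S1 reads c1=2 → after 1×micro: 0; S2 reads c2=2 → after 2×micro: 2 ⇒ (c0=2, c1=0, c2=2)
macro 2: S0 reads c2=2 → after 1×micro: 0; S1 reads c1=0 → after 1×micro: 0; S2 reads c2=2 → after 2×micro: 2 ⇒ (c0=0, c1=0, c2=2)
macro 3: S0 reads c2=2 → after 1×micro: 0; S1 reads c1=0 → after 1×micro: 0; S2 reads c2=2 → after 2×micro: 2 ⇒ (c0=0, c1=0, c2=2)
macro 4: S0 reads c2=2 → after 1×micro: 0; S1 reads c1=0 → after 1×micro: 0; S2 reads c2=2 → after 2×micro: 2 ⇒ (c0=0, c1=0, c2=2)
macro 5: S0 reads c2=2 → after 1×micro: 0; S1 reads c1=0 → after 1×micro: 0; S2 reads c2=2 → after 2×micro: 2 ⇒ (c0=0, c1=0, c2=2)
macro 6: S0 reads c2=2 → after 1×micro: 0; S1 reads c1=0 → after 1×micro: 0; S2 reads c2=2 → after 2×micro: 2 ⇒ (c0=0, c1=0, c2=2)
macro 7: S0 reads c2=2 → after 1×micro: 0; S1 reads c1=0 → after 1×micro: 0; S2 reads c2=2 → after 2×micro: 2 ⇒ (c0=0, c1=0, c2=2)
macro 8: S0 reads c2=2 → after 1×micro: 0; S1 reads c1=0 → after 1×micro: 0; S2 reads c2=2 → after 2×micro: 2 ⇒ (c0=0, c1=0, c2=2)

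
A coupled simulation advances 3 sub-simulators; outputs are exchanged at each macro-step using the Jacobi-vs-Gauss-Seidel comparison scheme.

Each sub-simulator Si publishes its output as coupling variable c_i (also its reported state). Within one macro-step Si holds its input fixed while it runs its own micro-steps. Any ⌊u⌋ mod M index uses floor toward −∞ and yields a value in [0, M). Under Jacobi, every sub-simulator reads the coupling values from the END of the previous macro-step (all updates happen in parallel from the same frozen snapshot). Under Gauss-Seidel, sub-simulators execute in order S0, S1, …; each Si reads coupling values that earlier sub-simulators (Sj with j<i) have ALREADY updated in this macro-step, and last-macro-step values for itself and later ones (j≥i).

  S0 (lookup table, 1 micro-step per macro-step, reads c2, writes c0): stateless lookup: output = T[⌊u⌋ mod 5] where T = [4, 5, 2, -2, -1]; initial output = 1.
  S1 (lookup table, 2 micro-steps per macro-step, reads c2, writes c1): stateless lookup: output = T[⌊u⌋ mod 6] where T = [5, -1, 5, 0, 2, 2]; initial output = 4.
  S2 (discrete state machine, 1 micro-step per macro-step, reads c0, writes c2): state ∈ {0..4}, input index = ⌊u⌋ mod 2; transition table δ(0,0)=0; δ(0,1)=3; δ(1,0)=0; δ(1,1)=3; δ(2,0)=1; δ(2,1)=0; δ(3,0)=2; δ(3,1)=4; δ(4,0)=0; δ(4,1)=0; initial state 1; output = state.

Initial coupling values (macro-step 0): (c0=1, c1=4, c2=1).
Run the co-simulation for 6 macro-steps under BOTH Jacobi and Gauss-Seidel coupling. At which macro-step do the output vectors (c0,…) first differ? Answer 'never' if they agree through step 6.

[Jacobi] macro 1: S0 reads c2=1 → after 1×micro: 5; S1 reads c2=1 → after 2×micro: -1; S2 reads c0=1 → after 1×micro: 3 ⇒ (c0=5, c1=-1, c2=3)
[Jacobi] macro 2: S0 reads c2=3 → after 1×micro: -2; S1 reads c2=3 → after 2×micro: 0; S2 reads c0=5 → after 1×micro: 4 ⇒ (c0=-2, c1=0, c2=4)
[Jacobi] macro 3: S0 reads c2=4 → after 1×micro: -1; S1 reads c2=4 → after 2×micro: 2; S2 reads c0=-2 → after 1×micro: 0 ⇒ (c0=-1, c1=2, c2=0)
[Jacobi] macro 4: S0 reads c2=0 → after 1×micro: 4; S1 reads c2=0 → after 2×micro: 5; S2 reads c0=-1 → after 1×micro: 3 ⇒ (c0=4, c1=5, c2=3)
[Jacobi] macro 5: S0 reads c2=3 → after 1×micro: -2; S1 reads c2=3 → after 2×micro: 0; S2 reads c0=4 → after 1×micro: 2 ⇒ (c0=-2, c1=0, c2=2)
[Jacobi] macro 6: S0 reads c2=2 → after 1×micro: 2; S1 reads c2=2 → after 2×micro: 5; S2 reads c0=-2 → after 1×micro: 1 ⇒ (c0=2, c1=5, c2=1)
[Gauss-Seidel] macro 1: S0 reads c2=1 → after 1×micro: 5; S1 reads c2=1 → after 2×micro: -1; S2 reads c0=5 → after 1×micro: 3 ⇒ (c0=5, c1=-1, c2=3)
[Gauss-Seidel] macro 2: S0 reads c2=3 → after 1×micro: -2; S1 reads c2=3 → after 2×micro: 0; S2 reads c0=-2 → after 1×micro: 2 ⇒ (c0=-2, c1=0, c2=2)
[Gauss-Seidel] macro 3: S0 reads c2=2 → after 1×micro: 2; S1 reads c2=2 → after 2×micro: 5; S2 reads c0=2 → after 1×micro: 1 ⇒ (c0=2, c1=5, c2=1)
[Gauss-Seidel] macro 4: S0 reads c2=1 → after 1×micro: 5; S1 reads c2=1 → after 2×micro: -1; S2 reads c0=5 → after 1×micro: 3 ⇒ (c0=5, c1=-1, c2=3)
[Gauss-Seidel] macro 5: S0 reads c2=3 → after 1×micro: -2; S1 reads c2=3 → after 2×micro: 0; S2 reads c0=-2 → after 1×micro: 2 ⇒ (c0=-2, c1=0, c2=2)
[Gauss-Seidel] macro 6: S0 reads c2=2 → after 1×micro: 2; S1 reads c2=2 → after 2×micro: 5; S2 reads c0=2 → after 1×micro: 1 ⇒ (c0=2, c1=5, c2=1)

first divergence at macro-step: 2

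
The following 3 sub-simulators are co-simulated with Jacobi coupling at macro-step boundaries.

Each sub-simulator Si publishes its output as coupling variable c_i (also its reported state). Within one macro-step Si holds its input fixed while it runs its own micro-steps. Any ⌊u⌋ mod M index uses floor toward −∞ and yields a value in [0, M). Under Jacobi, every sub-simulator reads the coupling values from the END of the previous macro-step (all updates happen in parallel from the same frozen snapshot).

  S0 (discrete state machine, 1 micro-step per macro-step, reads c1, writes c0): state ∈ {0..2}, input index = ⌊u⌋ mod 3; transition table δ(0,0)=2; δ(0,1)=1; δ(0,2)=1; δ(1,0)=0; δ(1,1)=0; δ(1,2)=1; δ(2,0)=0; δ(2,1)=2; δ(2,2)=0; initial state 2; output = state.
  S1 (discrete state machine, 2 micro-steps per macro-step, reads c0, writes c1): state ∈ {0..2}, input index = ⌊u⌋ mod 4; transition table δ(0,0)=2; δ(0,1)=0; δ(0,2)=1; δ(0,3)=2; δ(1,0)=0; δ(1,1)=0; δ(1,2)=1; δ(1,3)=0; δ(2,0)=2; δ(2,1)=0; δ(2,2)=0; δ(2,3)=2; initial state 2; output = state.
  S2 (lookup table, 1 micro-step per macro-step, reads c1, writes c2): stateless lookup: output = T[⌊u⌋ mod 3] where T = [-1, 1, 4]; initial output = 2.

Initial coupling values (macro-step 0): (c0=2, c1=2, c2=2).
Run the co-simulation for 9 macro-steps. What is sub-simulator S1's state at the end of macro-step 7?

macro 1: S0 reads c1=2 → after 1×micro: 0; S1 reads c0=2 → after 2×micro: 1; S2 reads c1=2 → after 1×micro: 4 ⇒ (c0=0, c1=1, c2=4)
macro 2: S0 reads c1=1 → after 1×micro: 1; S1 reads c0=0 → after 2×micro: 2; S2 reads c1=1 → after 1×micro: 1 ⇒ (c0=1, c1=2, c2=1)
macro 3: S0 reads c1=2 → after 1×micro: 1; S1 reads c0=1 → after 2×micro: 0; S2 reads c1=2 → after 1×micro: 4 ⇒ (c0=1, c1=0, c2=4)
macro 4: S0 reads c1=0 → after 1×micro: 0; S1 reads c0=1 → after 2×micro: 0; S2 reads c1=0 → after 1×micro: -1 ⇒ (c0=0, c1=0, c2=-1)
macro 5: S0 reads c1=0 → after 1×micro: 2; S1 reads c0=0 → after 2×micro: 2; S2 reads c1=0 → after 1×micro: -1 ⇒ (c0=2, c1=2, c2=-1)
macro 6: S0 reads c1=2 → after 1×micro: 0; S1 reads c0=2 → after 2×micro: 1; S2 reads c1=2 → after 1×micro: 4 ⇒ (c0=0, c1=1, c2=4)
macro 7: S0 reads c1=1 → after 1×micro: 1; S1 reads c0=0 → after 2×micro: 2; S2 reads c1=1 → after 1×micro: 1 ⇒ (c0=1, c1=2, c2=1)
macro 8: S0 reads c1=2 → after 1×micro: 1; S1 reads c0=1 → after 2×micro: 0; S2 reads c1=2 → after 1×micro: 4 ⇒ (c0=1, c1=0, c2=4)
macro 9: S0 reads c1=0 → after 1×micro: 0; S1 reads c0=1 → after 2×micro: 0; S2 reads c1=0 → after 1×micro: -1 ⇒ (c0=0, c1=0, c2=-1)

S1 state at macro-step 7 = 2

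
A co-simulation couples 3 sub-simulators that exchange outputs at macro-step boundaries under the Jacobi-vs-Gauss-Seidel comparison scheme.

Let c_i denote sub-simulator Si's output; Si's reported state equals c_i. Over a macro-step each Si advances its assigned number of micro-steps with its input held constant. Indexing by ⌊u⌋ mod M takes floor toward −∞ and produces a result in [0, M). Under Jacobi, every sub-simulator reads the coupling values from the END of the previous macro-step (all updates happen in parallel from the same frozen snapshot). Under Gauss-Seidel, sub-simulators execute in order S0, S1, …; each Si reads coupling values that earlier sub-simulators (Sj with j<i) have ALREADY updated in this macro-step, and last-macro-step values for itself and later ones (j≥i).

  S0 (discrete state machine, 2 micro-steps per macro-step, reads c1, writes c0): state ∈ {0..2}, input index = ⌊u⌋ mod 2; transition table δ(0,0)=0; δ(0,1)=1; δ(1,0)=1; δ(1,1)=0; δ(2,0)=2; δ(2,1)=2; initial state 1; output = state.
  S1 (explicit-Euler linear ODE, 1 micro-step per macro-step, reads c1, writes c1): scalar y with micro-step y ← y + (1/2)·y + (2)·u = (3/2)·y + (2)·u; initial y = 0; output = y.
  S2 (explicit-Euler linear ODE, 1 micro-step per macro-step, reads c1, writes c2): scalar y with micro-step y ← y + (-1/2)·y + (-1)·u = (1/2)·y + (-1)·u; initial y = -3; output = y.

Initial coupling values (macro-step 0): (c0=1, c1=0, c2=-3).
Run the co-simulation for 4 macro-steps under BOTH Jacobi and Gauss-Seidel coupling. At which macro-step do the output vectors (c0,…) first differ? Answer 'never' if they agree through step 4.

[Jacobi] macro 1: S0 reads c1=0 → after 2×micro: 1; S1 reads c1=0 → after 1×micro: 0; S2 reads c1=0 → after 1×micro: -3/2 ⇒ (c0=1, c1=0, c2=-3/2)
[Jacobi] macro 2: S0 reads c1=0 → after 2×micro: 1; S1 reads c1=0 → after 1×micro: 0; S2 reads c1=0 → after 1×micro: -3/4 ⇒ (c0=1, c1=0, c2=-3/4)
[Jacobi] macro 3: S0 reads c1=0 → after 2×micro: 1; S1 reads c1=0 → after 1×micro: 0; S2 reads c1=0 → after 1×micro: -3/8 ⇒ (c0=1, c1=0, c2=-3/8)
[Jacobi] macro 4: S0 reads c1=0 → after 2×micro: 1; S1 reads c1=0 → after 1×micro: 0; S2 reads c1=0 → after 1×micro: -3/16 ⇒ (c0=1, c1=0, c2=-3/16)
[Gauss-Seidel] macro 1: S0 reads c1=0 → after 2×micro: 1; S1 reads c1=0 → after 1×micro: 0; S2 reads c1=0 → after 1×micro: -3/2 ⇒ (c0=1, c1=0, c2=-3/2)
[Gauss-Seidel] macro 2: S0 reads c1=0 → after 2×micro: 1; S1 reads c1=0 → after 1×micro: 0; S2 reads c1=0 → after 1×micro: -3/4 ⇒ (c0=1, c1=0, c2=-3/4)
[Gauss-Seidel] macro 3: S0 reads c1=0 → after 2×micro: 1; S1 reads c1=0 → after 1×micro: 0; S2 reads c1=0 → after 1×micro: -3/8 ⇒ (c0=1, c1=0, c2=-3/8)
[Gauss-Seidel] macro 4: S0 reads c1=0 → after 2×micro: 1; S1 reads c1=0 → after 1×micro: 0; S2 reads c1=0 → after 1×micro: -3/16 ⇒ (c0=1, c1=0, c2=-3/16)

first divergence at macro-step: never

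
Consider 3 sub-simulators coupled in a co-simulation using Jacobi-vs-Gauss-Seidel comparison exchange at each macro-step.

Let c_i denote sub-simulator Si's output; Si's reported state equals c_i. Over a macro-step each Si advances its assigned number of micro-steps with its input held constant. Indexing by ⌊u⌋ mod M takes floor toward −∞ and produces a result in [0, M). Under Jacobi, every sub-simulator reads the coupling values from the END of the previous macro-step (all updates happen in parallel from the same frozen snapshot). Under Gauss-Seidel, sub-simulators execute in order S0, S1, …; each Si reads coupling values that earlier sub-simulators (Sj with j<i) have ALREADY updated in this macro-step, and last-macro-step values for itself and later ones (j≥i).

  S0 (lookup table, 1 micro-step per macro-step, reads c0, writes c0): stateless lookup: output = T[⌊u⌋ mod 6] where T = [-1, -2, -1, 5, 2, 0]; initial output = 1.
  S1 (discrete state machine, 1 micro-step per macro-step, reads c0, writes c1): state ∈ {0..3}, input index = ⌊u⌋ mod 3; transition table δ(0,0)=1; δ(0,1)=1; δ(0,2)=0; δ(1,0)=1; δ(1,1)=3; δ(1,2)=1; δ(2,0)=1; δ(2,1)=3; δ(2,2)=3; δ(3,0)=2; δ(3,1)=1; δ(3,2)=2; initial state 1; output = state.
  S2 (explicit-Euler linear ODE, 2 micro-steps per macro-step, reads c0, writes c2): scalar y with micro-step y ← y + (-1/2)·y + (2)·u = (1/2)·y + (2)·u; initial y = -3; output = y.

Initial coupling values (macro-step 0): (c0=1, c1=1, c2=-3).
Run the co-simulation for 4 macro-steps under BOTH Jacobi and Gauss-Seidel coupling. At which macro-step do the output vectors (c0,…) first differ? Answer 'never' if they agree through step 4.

first divergence at macro-step: 1

[Jacobi] macro 1: S0 reads c0=1 → after 1×micro: -2; S1 reads c0=1 → after 1×micro: 3; S2 reads c0=1 → after 2×micro: 9/4 ⇒ (c0=-2, c1=3, c2=9/4)
[Jacobi] macro 2: S0 reads c0=-2 → after 1×micro: 2; S1 reads c0=-2 → after 1×micro: 1; S2 reads c0=-2 → after 2×micro: -87/16 ⇒ (c0=2, c1=1, c2=-87/16)
[Jacobi] macro 3: S0 reads c0=2 → after 1×micro: -1; S1 reads c0=2 → after 1×micro: 1; S2 reads c0=2 → after 2×micro: 297/64 ⇒ (c0=-1, c1=1, c2=297/64)
[Jacobi] macro 4: S0 reads c0=-1 → after 1×micro: 0; S1 reads c0=-1 → after 1×micro: 1; S2 reads c0=-1 → after 2×micro: -471/256 ⇒ (c0=0, c1=1, c2=-471/256)
[Gauss-Seidel] macro 1: S0 reads c0=1 → after 1×micro: -2; S1 reads c0=-2 → after 1×micro: 3; S2 reads c0=-2 → after 2×micro: -27/4 ⇒ (c0=-2, c1=3, c2=-27/4)
[Gauss-Seidel] macro 2: S0 reads c0=-2 → after 1×micro: 2; S1 reads c0=2 → after 1×micro: 2; S2 reads c0=2 → after 2×micro: 69/16 ⇒ (c0=2, c1=2, c2=69/16)
[Gauss-Seidel] macro 3: S0 reads c0=2 → after 1×micro: -1; S1 reads c0=-1 → after 1×micro: 3; S2 reads c0=-1 → after 2×micro: -123/64 ⇒ (c0=-1, c1=3, c2=-123/64)
[Gauss-Seidel] macro 4: S0 reads c0=-1 → after 1×micro: 0; S1 reads c0=0 → after 1×micro: 2; S2 reads c0=0 → after 2×micro: -123/256 ⇒ (c0=0, c1=2, c2=-123/256)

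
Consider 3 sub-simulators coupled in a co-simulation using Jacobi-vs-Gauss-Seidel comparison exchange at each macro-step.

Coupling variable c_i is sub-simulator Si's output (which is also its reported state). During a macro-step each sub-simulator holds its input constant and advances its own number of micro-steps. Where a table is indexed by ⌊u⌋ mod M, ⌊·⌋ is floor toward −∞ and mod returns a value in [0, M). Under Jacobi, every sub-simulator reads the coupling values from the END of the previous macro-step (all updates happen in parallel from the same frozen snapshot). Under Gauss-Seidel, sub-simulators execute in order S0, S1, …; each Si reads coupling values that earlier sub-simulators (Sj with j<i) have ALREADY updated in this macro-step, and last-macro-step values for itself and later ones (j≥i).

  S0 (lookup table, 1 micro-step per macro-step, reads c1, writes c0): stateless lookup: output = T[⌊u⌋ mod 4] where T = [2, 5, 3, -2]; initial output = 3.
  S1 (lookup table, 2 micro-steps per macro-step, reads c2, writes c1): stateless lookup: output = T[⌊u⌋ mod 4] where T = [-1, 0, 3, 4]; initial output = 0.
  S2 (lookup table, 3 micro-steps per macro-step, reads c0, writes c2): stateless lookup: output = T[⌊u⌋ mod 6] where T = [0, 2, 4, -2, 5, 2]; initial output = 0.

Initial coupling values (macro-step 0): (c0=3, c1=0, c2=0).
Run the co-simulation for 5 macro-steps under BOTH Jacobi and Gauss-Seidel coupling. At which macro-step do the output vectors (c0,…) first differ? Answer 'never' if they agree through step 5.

[Jacobi] macro 1: S0 reads c1=0 → after 1×micro: 2; S1 reads c2=0 → after 2×micro: -1; S2 reads c0=3 → after 3×micro: -2 ⇒ (c0=2, c1=-1, c2=-2)
[Jacobi] macro 2: S0 reads c1=-1 → after 1×micro: -2; S1 reads c2=-2 → after 2×micro: 3; S2 reads c0=2 → after 3×micro: 4 ⇒ (c0=-2, c1=3, c2=4)
[Jacobi] macro 3: S0 reads c1=3 → after 1×micro: -2; S1 reads c2=4 → after 2×micro: -1; S2 reads c0=-2 → after 3×micro: 5 ⇒ (c0=-2, c1=-1, c2=5)
[Jacobi] macro 4: S0 reads c1=-1 → after 1×micro: -2; S1 reads c2=5 → after 2×micro: 0; S2 reads c0=-2 → after 3×micro: 5 ⇒ (c0=-2, c1=0, c2=5)
[Jacobi] macro 5: S0 reads c1=0 → after 1×micro: 2; S1 reads c2=5 → after 2×micro: 0; S2 reads c0=-2 → after 3×micro: 5 ⇒ (c0=2, c1=0, c2=5)
[Gauss-Seidel] macro 1: S0 reads c1=0 → after 1×micro: 2; S1 reads c2=0 → after 2×micro: -1; S2 reads c0=2 → after 3×micro: 4 ⇒ (c0=2, c1=-1, c2=4)
[Gauss-Seidel] macro 2: S0 reads c1=-1 → after 1×micro: -2; S1 reads c2=4 → after 2×micro: -1; S2 reads c0=-2 → after 3×micro: 5 ⇒ (c0=-2, c1=-1, c2=5)
[Gauss-Seidel] macro 3: S0 reads c1=-1 → after 1×micro: -2; S1 reads c2=5 → after 2×micro: 0; S2 reads c0=-2 → after 3×micro: 5 ⇒ (c0=-2, c1=0, c2=5)
[Gauss-Seidel] macro 4: S0 reads c1=0 → after 1×micro: 2; S1 reads c2=5 → after 2×micro: 0; S2 reads c0=2 → after 3×micro: 4 ⇒ (c0=2, c1=0, c2=4)
[Gauss-Seidel] macro 5: S0 reads c1=0 → after 1×micro: 2; S1 reads c2=4 → after 2×micro: -1; S2 reads c0=2 → after 3×micro: 4 ⇒ (c0=2, c1=-1, c2=4)

first divergence at macro-step: 1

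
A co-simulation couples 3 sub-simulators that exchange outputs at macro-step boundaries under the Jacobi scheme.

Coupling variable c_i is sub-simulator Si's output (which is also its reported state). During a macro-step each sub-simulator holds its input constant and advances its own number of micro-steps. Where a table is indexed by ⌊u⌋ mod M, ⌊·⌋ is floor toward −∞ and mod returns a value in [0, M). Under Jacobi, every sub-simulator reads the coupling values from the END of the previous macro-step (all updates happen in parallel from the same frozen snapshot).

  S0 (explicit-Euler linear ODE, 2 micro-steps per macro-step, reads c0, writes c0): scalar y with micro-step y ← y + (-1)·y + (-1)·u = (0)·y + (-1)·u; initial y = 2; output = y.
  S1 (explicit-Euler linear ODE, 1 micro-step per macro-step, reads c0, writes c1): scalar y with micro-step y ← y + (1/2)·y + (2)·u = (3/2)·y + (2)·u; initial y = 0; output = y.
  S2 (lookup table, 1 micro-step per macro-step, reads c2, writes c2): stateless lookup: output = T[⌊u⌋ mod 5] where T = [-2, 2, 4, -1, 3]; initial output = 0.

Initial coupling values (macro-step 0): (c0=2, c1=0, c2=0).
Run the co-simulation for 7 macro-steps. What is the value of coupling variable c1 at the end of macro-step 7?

c1 at macro-step 7 = 463/16

macro 1: S0 reads c0=2 → after 2×micro: -2; S1 reads c0=2 → after 1×micro: 4; S2 reads c2=0 → after 1×micro: -2 ⇒ (c0=-2, c1=4, c2=-2)
macro 2: S0 reads c0=-2 → after 2×micro: 2; S1 reads c0=-2 → after 1×micro: 2; S2 reads c2=-2 → after 1×micro: -1 ⇒ (c0=2, c1=2, c2=-1)
macro 3: S0 reads c0=2 → after 2×micro: -2; S1 reads c0=2 → after 1×micro: 7; S2 reads c2=-1 → after 1×micro: 3 ⇒ (c0=-2, c1=7, c2=3)
macro 4: S0 reads c0=-2 → after 2×micro: 2; S1 reads c0=-2 → after 1×micro: 13/2; S2 reads c2=3 → after 1×micro: -1 ⇒ (c0=2, c1=13/2, c2=-1)
macro 5: S0 reads c0=2 → after 2×micro: -2; S1 reads c0=2 → after 1×micro: 55/4; S2 reads c2=-1 → after 1×micro: 3 ⇒ (c0=-2, c1=55/4, c2=3)
macro 6: S0 reads c0=-2 → after 2×micro: 2; S1 reads c0=-2 → after 1×micro: 133/8; S2 reads c2=3 → after 1×micro: -1 ⇒ (c0=2, c1=133/8, c2=-1)
macro 7: S0 reads c0=2 → after 2×micro: -2; S1 reads c0=2 → after 1×micro: 463/16; S2 reads c2=-1 → after 1×micro: 3 ⇒ (c0=-2, c1=463/16, c2=3)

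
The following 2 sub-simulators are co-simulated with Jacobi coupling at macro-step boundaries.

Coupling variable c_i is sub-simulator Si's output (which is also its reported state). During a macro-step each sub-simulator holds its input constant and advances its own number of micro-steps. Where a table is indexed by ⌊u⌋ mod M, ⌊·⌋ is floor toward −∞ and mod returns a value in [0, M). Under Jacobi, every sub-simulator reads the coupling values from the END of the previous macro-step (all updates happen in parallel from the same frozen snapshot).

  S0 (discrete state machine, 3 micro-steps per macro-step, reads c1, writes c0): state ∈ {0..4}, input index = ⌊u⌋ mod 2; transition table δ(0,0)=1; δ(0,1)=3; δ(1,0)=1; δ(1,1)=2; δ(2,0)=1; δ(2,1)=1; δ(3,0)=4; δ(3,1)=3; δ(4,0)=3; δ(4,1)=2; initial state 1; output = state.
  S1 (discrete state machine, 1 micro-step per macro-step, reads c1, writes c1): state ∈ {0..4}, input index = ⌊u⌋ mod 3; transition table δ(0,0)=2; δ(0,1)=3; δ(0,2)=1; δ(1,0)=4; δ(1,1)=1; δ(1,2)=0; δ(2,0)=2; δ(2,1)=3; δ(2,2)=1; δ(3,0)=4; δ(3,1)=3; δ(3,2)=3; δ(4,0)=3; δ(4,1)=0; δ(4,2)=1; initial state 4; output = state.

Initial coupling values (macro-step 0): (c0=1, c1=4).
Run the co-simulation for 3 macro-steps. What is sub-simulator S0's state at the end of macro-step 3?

macro 1: S0 reads c1=4 → after 3×micro: 1; S1 reads c1=4 → after 1×micro: 0 ⇒ (c0=1, c1=0)
macro 2: S0 reads c1=0 → after 3×micro: 1; S1 reads c1=0 → after 1×micro: 2 ⇒ (c0=1, c1=2)
macro 3: S0 reads c1=2 → after 3×micro: 1; S1 reads c1=2 → after 1×micro: 1 ⇒ (c0=1, c1=1)

S0 state at macro-step 3 = 1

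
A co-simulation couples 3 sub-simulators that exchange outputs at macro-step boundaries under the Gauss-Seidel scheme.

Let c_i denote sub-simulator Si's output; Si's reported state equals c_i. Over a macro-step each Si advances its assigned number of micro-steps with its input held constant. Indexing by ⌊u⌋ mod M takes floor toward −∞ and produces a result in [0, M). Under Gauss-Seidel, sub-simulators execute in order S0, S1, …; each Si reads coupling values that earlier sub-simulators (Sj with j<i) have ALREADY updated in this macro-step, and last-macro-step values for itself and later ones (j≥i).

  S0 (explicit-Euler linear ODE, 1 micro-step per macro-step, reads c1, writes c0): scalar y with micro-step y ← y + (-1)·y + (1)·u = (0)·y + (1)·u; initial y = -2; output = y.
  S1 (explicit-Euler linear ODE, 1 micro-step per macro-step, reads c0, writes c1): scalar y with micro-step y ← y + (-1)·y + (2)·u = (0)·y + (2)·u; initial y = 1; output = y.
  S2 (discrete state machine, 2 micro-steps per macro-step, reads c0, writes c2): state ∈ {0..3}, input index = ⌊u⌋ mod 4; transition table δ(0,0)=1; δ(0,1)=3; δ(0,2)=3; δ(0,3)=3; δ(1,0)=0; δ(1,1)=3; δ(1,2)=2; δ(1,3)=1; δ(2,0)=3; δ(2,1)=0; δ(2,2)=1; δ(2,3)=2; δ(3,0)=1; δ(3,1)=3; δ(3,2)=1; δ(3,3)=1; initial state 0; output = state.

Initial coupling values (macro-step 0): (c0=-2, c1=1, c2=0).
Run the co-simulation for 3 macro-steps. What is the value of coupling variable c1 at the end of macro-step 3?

c1 at macro-step 3 = 8

macro 1: S0 reads c1=1 → after 1×micro: 1; S1 reads c0=1 → after 1×micro: 2; S2 reads c0=1 → after 2×micro: 3 ⇒ (c0=1, c1=2, c2=3)
macro 2: S0 reads c1=2 → after 1×micro: 2; S1 reads c0=2 → after 1×micro: 4; S2 reads c0=2 → after 2×micro: 2 ⇒ (c0=2, c1=4, c2=2)
macro 3: S0 reads c1=4 → after 1×micro: 4; S1 reads c0=4 → after 1×micro: 8; S2 reads c0=4 → after 2×micro: 1 ⇒ (c0=4, c1=8, c2=1)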